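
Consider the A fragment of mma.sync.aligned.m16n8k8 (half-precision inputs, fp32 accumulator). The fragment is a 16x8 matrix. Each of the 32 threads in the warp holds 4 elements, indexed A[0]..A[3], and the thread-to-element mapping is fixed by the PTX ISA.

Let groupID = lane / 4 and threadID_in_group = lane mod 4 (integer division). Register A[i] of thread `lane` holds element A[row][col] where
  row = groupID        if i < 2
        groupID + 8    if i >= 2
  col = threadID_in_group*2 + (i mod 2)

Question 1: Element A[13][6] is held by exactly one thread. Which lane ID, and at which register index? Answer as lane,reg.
r=13->g=5,rb=1  c=6->t=3,b0=0
L=5*4+3=23  i=1*2+0=2

23,2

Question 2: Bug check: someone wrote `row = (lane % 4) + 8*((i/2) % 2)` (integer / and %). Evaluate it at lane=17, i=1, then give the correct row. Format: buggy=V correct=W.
buggy=1 correct=4

`(lane % 4) + 8*((i/2) % 2)`[17,1]->1
17: gid=4,tid=1
[1] (4+0,1*2+1) = (4,3)
row: 1 vs 4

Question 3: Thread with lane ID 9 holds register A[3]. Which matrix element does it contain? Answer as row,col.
10,3

L=9=>grp=9>>2=2, tig=9&3=1
[3]=>row 2+8=10  col 1·2+1=3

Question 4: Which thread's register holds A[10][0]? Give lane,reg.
r=10->g=2,rb=1  c=0->t=0,b0=0
L=2*4+0=8  i=1*2+0=2

8,2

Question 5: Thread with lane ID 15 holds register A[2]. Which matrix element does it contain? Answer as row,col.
11,6

lane 15: gid=3 (15/4), tid=3 (15%4)
i=2: r=3+8=11, c=3*2+0=6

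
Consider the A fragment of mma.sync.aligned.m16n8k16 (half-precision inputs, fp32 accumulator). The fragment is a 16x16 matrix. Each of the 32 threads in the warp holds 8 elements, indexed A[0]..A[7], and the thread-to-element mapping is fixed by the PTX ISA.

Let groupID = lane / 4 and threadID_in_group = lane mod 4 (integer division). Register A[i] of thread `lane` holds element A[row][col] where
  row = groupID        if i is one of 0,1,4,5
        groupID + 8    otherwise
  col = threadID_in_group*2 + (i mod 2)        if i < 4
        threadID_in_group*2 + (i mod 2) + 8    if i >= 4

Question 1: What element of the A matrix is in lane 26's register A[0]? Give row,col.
lane 26: grp=6 (26/4), tig=2 (26%4)
i=0: r=6+0=6, c=2*2+0+0=4

6,4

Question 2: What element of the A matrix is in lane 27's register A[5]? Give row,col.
L=27⇒gr=27>>2=6, th=27&3=3
[5]⇒row 6+0=6  col 3·2+1+8=15

6,15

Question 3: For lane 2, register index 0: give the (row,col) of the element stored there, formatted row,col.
L=2⇒gr=2>>2=0, th=2&3=2
[0]⇒row 0+0=0  col 2·2+0+0=4

0,4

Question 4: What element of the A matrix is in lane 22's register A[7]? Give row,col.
13,13

22: g=5,t=2
[7] (5+8,2*2+1+8) = (13,13)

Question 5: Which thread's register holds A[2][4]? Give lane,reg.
r=2→G=2,rhi=0  c=4→chi=0,T=2,p=0
L=2*4+2=10  i=0*4+0*2+0=0

10,0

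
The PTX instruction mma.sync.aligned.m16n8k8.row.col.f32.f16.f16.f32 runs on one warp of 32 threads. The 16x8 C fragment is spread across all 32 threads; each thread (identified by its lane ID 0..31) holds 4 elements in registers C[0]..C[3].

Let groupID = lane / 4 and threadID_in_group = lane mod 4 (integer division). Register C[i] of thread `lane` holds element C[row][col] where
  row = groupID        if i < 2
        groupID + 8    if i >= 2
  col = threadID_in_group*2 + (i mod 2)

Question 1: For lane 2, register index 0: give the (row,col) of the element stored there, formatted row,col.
0,4

L=2->gid=2>>2=0, tid=2&3=2
[0]->row 0+0=0  col 2·2+0=4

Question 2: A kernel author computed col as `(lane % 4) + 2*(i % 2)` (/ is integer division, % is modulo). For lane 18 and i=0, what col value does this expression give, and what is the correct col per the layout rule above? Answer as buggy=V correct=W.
buggy=2 correct=4

`(lane % 4) + 2*(i % 2)`[18,0]->2
18: g=4,t=2
[0] (4+0,2*2+0) = (4,4)
col: 2 vs 4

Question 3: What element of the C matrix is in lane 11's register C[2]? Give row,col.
11: gid=2,tid=3
[2] (2+8,3*2+0) = (10,6)

10,6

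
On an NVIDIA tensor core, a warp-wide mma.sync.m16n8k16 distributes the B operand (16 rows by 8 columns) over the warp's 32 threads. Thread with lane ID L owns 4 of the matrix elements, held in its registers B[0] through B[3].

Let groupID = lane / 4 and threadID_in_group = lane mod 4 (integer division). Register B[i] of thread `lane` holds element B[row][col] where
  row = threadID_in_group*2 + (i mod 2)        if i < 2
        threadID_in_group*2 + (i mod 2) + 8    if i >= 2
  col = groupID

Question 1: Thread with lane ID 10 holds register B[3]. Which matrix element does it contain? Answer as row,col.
L=10→G=10>>2=2, T=10&3=2
[3]→row 2·2+1+8=13  col G=2

13,2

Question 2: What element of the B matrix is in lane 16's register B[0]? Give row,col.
0,4

lane 16: g=4 (16/4), t=0 (16%4)
i=0: r=0*2+0+0=0, c=g=4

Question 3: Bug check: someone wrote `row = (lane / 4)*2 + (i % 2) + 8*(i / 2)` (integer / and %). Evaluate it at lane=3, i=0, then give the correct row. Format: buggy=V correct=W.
buggy=0 correct=6

`(lane / 4)*2 + (i % 2) + 8*(i / 2)`[3,0]->0
lane 3->3/4=0, 3 mod 4=3
i=0  r:2·3+0+0->6  c:0
row: 0 vs 6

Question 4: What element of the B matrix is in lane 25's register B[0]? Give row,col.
25: gr=6,th=1
[0] (1*2+0+0,6) = (2,6)

2,6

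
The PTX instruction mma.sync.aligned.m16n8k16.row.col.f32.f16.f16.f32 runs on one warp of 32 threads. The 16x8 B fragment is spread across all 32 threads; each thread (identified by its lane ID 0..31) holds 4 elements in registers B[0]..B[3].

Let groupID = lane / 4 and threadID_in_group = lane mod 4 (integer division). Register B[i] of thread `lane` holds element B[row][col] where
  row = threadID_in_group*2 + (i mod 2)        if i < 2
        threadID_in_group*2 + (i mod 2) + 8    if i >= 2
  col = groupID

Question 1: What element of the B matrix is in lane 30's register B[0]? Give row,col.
L=30⇒gr=30>>2=7, th=30&3=2
[0]⇒row 2·2+0+0=4  col gr=7

4,7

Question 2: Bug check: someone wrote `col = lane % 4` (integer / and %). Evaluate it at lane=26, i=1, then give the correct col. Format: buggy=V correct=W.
`lane % 4`[26,1]->2
lane 26: gid=6 (26/4), tid=2 (26%4)
i=1: r=2*2+1+0=5, c=gid=6
col: 2 vs 6

buggy=2 correct=6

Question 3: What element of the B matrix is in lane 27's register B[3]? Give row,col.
15,6

27: gid=6,tid=3
[3] (3*2+1+8,6) = (15,6)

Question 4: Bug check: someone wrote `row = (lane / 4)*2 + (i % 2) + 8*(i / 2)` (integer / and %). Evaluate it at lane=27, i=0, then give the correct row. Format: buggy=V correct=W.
`(lane / 4)*2 + (i % 2) + 8*(i / 2)`[27,0]→12
27: G=6,T=3
[0] (3*2+0+0,6) = (6,6)
row: 12 vs 6

buggy=12 correct=6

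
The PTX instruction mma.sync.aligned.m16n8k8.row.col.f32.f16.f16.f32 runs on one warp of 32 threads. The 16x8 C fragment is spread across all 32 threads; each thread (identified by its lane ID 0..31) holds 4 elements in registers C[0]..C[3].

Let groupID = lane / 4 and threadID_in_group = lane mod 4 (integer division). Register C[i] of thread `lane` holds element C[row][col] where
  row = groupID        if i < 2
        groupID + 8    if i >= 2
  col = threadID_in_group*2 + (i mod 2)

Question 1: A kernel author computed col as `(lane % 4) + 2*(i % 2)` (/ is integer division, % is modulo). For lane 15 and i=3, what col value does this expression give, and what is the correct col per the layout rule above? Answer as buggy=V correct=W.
buggy=5 correct=7

`(lane % 4) + 2*(i % 2)`[15,3]→5
15: G=3,T=3
[3] (3+8,3*2+1) = (11,7)
col: 5 vs 7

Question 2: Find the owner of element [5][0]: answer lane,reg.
20,0

r: 5->gid=5,r8=0  c: 0->tid=0,i&1=0
L=5*4+0=20  i=0*2+0=0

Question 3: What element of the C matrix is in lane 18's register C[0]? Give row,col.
L=18->gid=18>>2=4, tid=18&3=2
[0]->row 4+0=4  col 2·2+0=4

4,4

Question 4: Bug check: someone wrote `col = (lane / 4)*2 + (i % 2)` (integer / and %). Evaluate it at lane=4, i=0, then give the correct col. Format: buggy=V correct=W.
buggy=2 correct=0

`(lane / 4)*2 + (i % 2)`[4,0]=>2
4: grp=1,tig=0
[0] (1+0,0*2+0) = (1,0)
col: 2 vs 0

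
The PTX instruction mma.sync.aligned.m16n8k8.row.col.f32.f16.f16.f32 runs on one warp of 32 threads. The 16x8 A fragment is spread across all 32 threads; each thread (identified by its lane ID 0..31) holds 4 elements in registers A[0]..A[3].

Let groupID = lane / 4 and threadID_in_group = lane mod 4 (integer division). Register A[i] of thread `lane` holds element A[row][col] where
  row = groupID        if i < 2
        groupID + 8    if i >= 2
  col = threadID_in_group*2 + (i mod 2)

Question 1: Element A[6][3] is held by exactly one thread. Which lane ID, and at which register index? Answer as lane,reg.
r: 6->gid=6,r8=0  c: 3->tid=1,i&1=1
L=6*4+1=25  i=0*2+1=1

25,1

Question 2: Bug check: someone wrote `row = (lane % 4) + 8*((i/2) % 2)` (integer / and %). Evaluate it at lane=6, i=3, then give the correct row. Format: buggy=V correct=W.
`(lane % 4) + 8*((i/2) % 2)`[6,3]->10
lane 6: g=1 (6/4), t=2 (6%4)
i=3: r=1+8=9, c=2*2+1=5
row: 10 vs 9

buggy=10 correct=9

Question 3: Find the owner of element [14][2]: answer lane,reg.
25,2

r=14→G=6,rhi=1  c=2→T=1,p=0
L=6*4+1=25  i=1*2+0=2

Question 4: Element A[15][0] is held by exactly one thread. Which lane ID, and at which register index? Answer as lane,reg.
28,2

r=15⇒gr=7,Rb=1  c=0⇒th=0,odd=0
L=7*4+0=28  i=1*2+0=2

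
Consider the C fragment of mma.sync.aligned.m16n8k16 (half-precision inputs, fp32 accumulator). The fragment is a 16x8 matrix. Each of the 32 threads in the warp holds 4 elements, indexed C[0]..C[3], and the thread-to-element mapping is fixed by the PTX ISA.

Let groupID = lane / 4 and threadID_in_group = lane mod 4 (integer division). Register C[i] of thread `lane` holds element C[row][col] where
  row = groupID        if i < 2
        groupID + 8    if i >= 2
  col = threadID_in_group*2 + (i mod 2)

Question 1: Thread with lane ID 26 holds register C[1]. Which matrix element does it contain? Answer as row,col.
26: g=6,t=2
[1] (6+0,2*2+1) = (6,5)

6,5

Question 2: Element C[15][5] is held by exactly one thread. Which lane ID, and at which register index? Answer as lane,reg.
30,3

r: 15->gid=7,r8=1  c: 5->tid=2,i&1=1
L=7*4+2=30  i=1*2+1=3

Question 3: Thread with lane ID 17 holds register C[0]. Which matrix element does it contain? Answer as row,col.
lane 17⇒17/4=4, 17 mod 4=1
i=0  r:4+0⇒4  c:2·1+0⇒2

4,2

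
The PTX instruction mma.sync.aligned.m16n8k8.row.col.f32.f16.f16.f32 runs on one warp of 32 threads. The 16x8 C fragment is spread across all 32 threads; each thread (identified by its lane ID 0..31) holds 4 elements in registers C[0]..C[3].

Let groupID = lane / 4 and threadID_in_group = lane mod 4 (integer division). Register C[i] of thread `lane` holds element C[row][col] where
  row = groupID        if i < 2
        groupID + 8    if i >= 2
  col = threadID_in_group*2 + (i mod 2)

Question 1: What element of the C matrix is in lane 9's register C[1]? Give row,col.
2,3

lane 9->9/4=2, 9 mod 4=1
i=1  r:2+0->2  c:2·1+1->3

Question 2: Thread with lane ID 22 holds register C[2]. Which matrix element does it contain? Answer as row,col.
13,4

lane 22->22/4=5, 22 mod 4=2
i=2  r:5+8->13  c:2·2+0->4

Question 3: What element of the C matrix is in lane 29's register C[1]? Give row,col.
L=29=>grp=29>>2=7, tig=29&3=1
[1]=>row 7+0=7  col 1·2+1=3

7,3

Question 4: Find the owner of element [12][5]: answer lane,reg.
18,3

r=12⇒gr=4,Rb=1  c=5⇒th=2,odd=1
L=4*4+2=18  i=1*2+1=3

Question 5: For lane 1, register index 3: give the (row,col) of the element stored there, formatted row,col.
8,3

1: g=0,t=1
[3] (0+8,1*2+1) = (8,3)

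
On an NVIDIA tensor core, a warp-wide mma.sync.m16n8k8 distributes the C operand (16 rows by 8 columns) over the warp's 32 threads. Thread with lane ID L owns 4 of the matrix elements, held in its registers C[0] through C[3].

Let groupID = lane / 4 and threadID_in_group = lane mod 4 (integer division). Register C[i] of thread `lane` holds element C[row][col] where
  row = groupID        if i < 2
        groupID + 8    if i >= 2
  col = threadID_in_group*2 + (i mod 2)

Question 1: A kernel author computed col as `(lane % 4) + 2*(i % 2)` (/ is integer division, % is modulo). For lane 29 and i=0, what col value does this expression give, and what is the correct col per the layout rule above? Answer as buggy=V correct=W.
buggy=1 correct=2

`(lane % 4) + 2*(i % 2)`[29,0]⇒1
lane 29: gr=7 (29/4), th=1 (29%4)
i=0: r=7+0=7, c=1*2+0=2
col: 1 vs 2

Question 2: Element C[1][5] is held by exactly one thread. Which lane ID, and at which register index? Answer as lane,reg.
r=1→G=1,rhi=0  c=5→T=2,p=1
L=1*4+2=6  i=0*2+1=1

6,1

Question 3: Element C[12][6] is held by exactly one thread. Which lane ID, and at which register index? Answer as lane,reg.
19,2

r=12⇒gr=4,Rb=1  c=6⇒th=3,odd=0
L=4*4+3=19  i=1*2+0=2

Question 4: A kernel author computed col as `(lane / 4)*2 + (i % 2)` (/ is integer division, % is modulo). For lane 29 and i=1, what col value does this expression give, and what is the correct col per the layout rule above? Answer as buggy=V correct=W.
buggy=15 correct=3

`(lane / 4)*2 + (i % 2)`[29,1]⇒15
29: gr=7,th=1
[1] (7+0,1*2+1) = (7,3)
col: 15 vs 3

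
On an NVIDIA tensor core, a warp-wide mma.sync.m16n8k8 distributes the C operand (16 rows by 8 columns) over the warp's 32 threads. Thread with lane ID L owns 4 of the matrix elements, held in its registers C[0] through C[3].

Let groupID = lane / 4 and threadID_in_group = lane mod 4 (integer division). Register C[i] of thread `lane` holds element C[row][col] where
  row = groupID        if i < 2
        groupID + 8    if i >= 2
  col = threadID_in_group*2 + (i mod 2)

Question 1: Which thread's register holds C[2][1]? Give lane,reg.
8,1

r=2⇒gr=2,Rb=0  c=1⇒th=0,odd=1
L=2*4+0=8  i=0*2+1=1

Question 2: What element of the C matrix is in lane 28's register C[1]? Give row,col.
lane 28: gr=7 (28/4), th=0 (28%4)
i=1: r=7+0=7, c=0*2+1=1

7,1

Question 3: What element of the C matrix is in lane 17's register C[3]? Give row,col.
12,3

lane 17->17/4=4, 17 mod 4=1
i=3  r:4+8->12  c:2·1+1->3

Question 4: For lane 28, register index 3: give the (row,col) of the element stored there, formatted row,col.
lane 28=>28/4=7, 28 mod 4=0
i=3  r:7+8=>15  c:2·0+1=>1

15,1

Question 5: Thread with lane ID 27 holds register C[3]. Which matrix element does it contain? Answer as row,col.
14,7

L=27→G=27>>2=6, T=27&3=3
[3]→row 6+8=14  col 3·2+1=7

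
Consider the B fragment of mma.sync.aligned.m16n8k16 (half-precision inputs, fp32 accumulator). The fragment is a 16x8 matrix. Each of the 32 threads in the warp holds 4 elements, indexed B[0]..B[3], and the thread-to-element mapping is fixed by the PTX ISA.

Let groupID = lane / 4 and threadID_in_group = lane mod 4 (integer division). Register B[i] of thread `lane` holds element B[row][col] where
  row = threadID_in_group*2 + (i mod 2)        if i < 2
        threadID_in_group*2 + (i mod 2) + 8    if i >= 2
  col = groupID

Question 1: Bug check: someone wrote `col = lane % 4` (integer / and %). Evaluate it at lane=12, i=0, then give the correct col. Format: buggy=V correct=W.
buggy=0 correct=3

`lane % 4`[12,0]=>0
lane 12: grp=3 (12/4), tig=0 (12%4)
i=0: r=0*2+0+0=0, c=grp=3
col: 0 vs 3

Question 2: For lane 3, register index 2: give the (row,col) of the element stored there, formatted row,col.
14,0

lane 3: gid=0 (3/4), tid=3 (3%4)
i=2: r=3*2+0+8=14, c=gid=0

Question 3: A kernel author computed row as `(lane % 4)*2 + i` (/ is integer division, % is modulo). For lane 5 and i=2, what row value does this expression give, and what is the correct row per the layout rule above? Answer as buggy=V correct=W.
buggy=4 correct=10

`(lane % 4)*2 + i`[5,2]=>4
5: grp=1,tig=1
[2] (1*2+0+8,1) = (10,1)
row: 4 vs 10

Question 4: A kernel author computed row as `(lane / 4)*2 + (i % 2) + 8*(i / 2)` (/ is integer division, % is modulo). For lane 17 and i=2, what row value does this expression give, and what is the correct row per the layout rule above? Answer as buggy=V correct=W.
buggy=16 correct=10

`(lane / 4)*2 + (i % 2) + 8*(i / 2)`[17,2]->16
17: g=4,t=1
[2] (1*2+0+8,4) = (10,4)
row: 16 vs 10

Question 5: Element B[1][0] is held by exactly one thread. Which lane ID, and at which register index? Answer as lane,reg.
0,1

c=0→G=0  r=1→rhi=0,T=0,p=1
L=0*4+0=0  i=0*2+1=1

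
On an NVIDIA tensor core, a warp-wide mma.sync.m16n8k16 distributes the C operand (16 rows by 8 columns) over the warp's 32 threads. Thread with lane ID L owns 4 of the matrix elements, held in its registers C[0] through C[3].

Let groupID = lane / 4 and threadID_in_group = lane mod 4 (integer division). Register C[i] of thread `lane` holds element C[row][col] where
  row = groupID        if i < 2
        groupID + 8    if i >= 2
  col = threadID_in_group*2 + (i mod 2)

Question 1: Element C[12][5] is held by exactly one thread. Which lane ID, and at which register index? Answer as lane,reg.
18,3

r=12⇒gr=4,Rb=1  c=5⇒th=2,odd=1
L=4*4+2=18  i=1*2+1=3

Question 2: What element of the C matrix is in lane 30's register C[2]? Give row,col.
15,4

30: gr=7,th=2
[2] (7+8,2*2+0) = (15,4)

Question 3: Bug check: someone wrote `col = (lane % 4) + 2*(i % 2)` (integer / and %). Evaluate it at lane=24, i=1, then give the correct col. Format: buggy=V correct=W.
`(lane % 4) + 2*(i % 2)`[24,1]=>2
24: grp=6,tig=0
[1] (6+0,0*2+1) = (6,1)
col: 2 vs 1

buggy=2 correct=1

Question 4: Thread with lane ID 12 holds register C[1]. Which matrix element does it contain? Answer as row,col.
12: G=3,T=0
[1] (3+0,0*2+1) = (3,1)

3,1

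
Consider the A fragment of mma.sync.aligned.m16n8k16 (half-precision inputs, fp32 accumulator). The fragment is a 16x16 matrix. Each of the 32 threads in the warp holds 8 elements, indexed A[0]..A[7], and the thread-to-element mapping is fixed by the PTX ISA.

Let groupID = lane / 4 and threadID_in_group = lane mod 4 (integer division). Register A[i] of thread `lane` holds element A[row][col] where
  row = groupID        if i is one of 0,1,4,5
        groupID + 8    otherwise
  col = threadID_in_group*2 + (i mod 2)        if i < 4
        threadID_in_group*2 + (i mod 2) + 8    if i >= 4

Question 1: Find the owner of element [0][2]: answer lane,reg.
1,0

r=0→G=0,rhi=0  c=2→chi=0,T=1,p=0
L=0*4+1=1  i=0*4+0*2+0=0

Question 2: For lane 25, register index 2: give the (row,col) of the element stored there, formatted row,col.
L=25->g=25>>2=6, t=25&3=1
[2]->row 6+8=14  col 1·2+0+0=2

14,2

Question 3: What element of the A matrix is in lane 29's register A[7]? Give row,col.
15,11

L=29→G=29>>2=7, T=29&3=1
[7]→row 7+8=15  col 1·2+1+8=11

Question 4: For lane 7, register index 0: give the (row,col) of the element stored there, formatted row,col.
lane 7: grp=1 (7/4), tig=3 (7%4)
i=0: r=1+0=1, c=3*2+0+0=6

1,6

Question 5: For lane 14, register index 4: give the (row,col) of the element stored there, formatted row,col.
lane 14: grp=3 (14/4), tig=2 (14%4)
i=4: r=3+0=3, c=2*2+0+8=12

3,12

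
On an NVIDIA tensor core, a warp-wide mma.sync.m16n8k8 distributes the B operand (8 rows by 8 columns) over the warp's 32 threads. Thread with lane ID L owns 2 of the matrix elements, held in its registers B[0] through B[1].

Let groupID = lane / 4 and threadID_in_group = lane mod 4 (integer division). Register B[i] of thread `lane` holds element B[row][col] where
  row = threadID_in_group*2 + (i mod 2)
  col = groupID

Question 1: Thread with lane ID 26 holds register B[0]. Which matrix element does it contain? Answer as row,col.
4,6

L=26→G=26>>2=6, T=26&3=2
[0]→row 2·2+0=4  col G=6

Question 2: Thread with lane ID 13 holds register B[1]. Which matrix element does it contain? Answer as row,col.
L=13→G=13>>2=3, T=13&3=1
[1]→row 1·2+1=3  col G=3

3,3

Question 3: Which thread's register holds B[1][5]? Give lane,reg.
c: 5->gid=5  r: 1->tid=0,i&1=1
L=5*4+0=20  i=1=1

20,1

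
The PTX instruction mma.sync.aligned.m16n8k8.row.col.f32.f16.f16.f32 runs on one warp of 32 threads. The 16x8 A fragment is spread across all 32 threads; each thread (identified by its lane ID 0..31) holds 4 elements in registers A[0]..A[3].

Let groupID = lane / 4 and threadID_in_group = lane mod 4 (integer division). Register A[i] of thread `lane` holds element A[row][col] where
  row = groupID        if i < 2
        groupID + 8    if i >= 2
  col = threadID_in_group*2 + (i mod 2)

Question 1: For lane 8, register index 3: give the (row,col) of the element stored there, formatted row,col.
8: gr=2,th=0
[3] (2+8,0*2+1) = (10,1)

10,1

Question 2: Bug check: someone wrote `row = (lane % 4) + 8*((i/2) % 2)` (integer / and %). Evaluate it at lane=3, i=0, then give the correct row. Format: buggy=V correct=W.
buggy=3 correct=0

`(lane % 4) + 8*((i/2) % 2)`[3,0]->3
lane 3: g=0 (3/4), t=3 (3%4)
i=0: r=0+0=0, c=3*2+0=6
row: 3 vs 0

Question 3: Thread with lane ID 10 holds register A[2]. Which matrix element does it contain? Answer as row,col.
10,4

10: g=2,t=2
[2] (2+8,2*2+0) = (10,4)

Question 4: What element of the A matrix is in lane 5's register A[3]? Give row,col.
L=5->gid=5>>2=1, tid=5&3=1
[3]->row 1+8=9  col 1·2+1=3

9,3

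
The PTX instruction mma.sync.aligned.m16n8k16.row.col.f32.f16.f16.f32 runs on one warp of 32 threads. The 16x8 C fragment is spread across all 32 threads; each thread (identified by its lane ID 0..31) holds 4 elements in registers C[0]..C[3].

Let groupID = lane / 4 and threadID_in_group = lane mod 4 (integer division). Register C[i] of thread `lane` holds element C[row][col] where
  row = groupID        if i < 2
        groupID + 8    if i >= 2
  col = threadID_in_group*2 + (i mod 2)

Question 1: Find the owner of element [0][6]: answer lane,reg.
r=0->g=0,rb=0  c=6->t=3,b0=0
L=0*4+3=3  i=0*2+0=0

3,0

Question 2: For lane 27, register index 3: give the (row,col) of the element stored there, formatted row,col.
lane 27: G=6 (27/4), T=3 (27%4)
i=3: r=6+8=14, c=3*2+1=7

14,7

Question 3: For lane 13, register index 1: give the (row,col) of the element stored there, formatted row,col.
L=13=>grp=13>>2=3, tig=13&3=1
[1]=>row 3+0=3  col 1·2+1=3

3,3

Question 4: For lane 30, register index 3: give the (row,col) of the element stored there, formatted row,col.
lane 30->30/4=7, 30 mod 4=2
i=3  r:7+8->15  c:2·2+1->5

15,5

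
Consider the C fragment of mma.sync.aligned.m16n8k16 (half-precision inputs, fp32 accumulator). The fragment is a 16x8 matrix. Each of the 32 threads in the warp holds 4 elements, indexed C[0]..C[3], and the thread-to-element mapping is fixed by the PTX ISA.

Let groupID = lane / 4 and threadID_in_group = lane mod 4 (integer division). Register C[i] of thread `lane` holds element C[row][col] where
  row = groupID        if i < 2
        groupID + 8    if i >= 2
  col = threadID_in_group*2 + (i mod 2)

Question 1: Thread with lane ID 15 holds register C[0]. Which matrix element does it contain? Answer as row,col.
lane 15→15/4=3, 15 mod 4=3
i=0  r:3+0→3  c:2·3+0→6

3,6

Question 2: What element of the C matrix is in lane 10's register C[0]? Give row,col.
2,4

lane 10: grp=2 (10/4), tig=2 (10%4)
i=0: r=2+0=2, c=2*2+0=4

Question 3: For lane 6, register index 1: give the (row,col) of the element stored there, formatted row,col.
1,5

lane 6: gr=1 (6/4), th=2 (6%4)
i=1: r=1+0=1, c=2*2+1=5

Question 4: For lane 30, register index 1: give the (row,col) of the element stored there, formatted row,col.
7,5

lane 30: gr=7 (30/4), th=2 (30%4)
i=1: r=7+0=7, c=2*2+1=5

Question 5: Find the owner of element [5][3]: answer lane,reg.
21,1

r=5→G=5,rhi=0  c=3→T=1,p=1
L=5*4+1=21  i=0*2+1=1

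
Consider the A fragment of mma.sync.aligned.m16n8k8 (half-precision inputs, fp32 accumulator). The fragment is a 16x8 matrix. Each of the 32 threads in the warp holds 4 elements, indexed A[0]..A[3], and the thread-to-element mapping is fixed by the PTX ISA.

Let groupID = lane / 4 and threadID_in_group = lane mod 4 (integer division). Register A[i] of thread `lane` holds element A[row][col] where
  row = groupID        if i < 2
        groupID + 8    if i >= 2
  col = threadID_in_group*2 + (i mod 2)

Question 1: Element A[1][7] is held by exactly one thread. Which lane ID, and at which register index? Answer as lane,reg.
r=1→G=1,rhi=0  c=7→T=3,p=1
L=1*4+3=7  i=0*2+1=1

7,1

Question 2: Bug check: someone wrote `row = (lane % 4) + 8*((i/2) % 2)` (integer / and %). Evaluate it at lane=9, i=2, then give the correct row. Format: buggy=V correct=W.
`(lane % 4) + 8*((i/2) % 2)`[9,2]->9
lane 9: gid=2 (9/4), tid=1 (9%4)
i=2: r=2+8=10, c=1*2+0=2
row: 9 vs 10

buggy=9 correct=10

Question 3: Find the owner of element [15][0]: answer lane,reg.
28,2

r=15->g=7,rb=1  c=0->t=0,b0=0
L=7*4+0=28  i=1*2+0=2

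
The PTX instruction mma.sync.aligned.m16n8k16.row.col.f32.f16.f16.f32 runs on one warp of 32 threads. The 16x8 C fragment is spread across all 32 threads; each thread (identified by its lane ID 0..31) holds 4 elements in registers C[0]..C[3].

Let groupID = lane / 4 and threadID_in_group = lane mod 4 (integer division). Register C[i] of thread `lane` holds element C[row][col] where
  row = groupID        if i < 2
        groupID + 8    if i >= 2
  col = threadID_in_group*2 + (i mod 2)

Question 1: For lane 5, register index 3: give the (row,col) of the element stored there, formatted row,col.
9,3

lane 5: grp=1 (5/4), tig=1 (5%4)
i=3: r=1+8=9, c=1*2+1=3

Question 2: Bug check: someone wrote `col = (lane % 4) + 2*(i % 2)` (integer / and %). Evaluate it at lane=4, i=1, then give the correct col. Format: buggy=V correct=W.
buggy=2 correct=1

`(lane % 4) + 2*(i % 2)`[4,1]->2
4: gid=1,tid=0
[1] (1+0,0*2+1) = (1,1)
col: 2 vs 1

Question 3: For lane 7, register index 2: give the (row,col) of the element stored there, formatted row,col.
7: G=1,T=3
[2] (1+8,3*2+0) = (9,6)

9,6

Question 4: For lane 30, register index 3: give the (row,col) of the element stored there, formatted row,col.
15,5

lane 30→30/4=7, 30 mod 4=2
i=3  r:7+8→15  c:2·2+1→5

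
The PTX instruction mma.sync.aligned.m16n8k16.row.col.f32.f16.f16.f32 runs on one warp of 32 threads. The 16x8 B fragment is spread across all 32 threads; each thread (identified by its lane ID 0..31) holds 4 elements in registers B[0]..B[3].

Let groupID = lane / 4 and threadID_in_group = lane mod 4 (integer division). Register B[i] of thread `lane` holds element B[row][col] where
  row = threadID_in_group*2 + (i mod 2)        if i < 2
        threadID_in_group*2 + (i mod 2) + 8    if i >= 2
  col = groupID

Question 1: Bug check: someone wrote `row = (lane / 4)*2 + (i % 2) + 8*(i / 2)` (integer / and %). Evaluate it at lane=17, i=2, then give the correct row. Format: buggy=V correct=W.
buggy=16 correct=10

`(lane / 4)*2 + (i % 2) + 8*(i / 2)`[17,2]→16
lane 17: G=4 (17/4), T=1 (17%4)
i=2: r=1*2+0+8=10, c=G=4
row: 16 vs 10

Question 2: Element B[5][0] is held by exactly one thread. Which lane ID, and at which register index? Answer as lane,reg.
c=0⇒gr=0  r=5⇒Rb=0,th=2,odd=1
L=0*4+2=2  i=0*2+1=1

2,1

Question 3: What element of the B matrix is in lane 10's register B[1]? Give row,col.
10: g=2,t=2
[1] (2*2+1+0,2) = (5,2)

5,2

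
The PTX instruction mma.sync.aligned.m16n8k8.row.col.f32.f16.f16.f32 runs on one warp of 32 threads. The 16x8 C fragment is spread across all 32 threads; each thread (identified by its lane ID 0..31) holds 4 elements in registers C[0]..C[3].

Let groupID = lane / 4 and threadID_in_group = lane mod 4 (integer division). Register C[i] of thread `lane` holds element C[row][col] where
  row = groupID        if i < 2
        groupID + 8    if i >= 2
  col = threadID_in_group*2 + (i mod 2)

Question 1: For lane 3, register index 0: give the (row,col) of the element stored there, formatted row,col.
0,6

3: G=0,T=3
[0] (0+0,3*2+0) = (0,6)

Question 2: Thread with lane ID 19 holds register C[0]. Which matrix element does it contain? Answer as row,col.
19: g=4,t=3
[0] (4+0,3*2+0) = (4,6)

4,6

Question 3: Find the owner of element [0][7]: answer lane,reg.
3,1

r=0→G=0,rhi=0  c=7→T=3,p=1
L=0*4+3=3  i=0*2+1=1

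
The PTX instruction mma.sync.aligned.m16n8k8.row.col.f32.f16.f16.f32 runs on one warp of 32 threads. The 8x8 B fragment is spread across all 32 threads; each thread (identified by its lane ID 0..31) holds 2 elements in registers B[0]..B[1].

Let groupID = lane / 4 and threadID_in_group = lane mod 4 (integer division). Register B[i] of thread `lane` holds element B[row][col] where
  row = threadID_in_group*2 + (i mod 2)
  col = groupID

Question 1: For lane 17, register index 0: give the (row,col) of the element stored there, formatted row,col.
lane 17→17/4=4, 17 mod 4=1
i=0  r:2·1+0→2  c:4

2,4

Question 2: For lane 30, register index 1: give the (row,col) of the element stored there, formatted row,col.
5,7

lane 30: gr=7 (30/4), th=2 (30%4)
i=1: r=2*2+1=5, c=gr=7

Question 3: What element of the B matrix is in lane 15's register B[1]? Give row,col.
7,3

lane 15: G=3 (15/4), T=3 (15%4)
i=1: r=3*2+1=7, c=G=3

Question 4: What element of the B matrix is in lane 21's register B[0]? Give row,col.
2,5

L=21->gid=21>>2=5, tid=21&3=1
[0]->row 1·2+0=2  col gid=5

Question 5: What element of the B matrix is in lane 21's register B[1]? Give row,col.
3,5

L=21=>grp=21>>2=5, tig=21&3=1
[1]=>row 1·2+1=3  col grp=5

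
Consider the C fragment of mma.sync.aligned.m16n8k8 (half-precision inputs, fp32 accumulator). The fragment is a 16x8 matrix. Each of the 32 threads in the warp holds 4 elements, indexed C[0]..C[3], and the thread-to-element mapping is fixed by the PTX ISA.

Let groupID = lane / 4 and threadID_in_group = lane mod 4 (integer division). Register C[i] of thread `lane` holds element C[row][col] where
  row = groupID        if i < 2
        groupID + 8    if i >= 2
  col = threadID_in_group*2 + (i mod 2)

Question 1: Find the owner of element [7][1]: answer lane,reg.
28,1

r:7=>grp=7,rB=0  c:1=>tig=0,lo=1
L=7*4+0=28  i=0*2+1=1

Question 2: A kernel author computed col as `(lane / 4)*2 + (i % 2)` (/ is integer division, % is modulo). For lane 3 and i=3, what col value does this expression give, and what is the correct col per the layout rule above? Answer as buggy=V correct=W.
`(lane / 4)*2 + (i % 2)`[3,3]⇒1
3: gr=0,th=3
[3] (0+8,3*2+1) = (8,7)
col: 1 vs 7

buggy=1 correct=7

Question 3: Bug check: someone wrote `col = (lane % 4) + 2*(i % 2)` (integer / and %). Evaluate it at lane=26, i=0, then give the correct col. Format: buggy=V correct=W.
buggy=2 correct=4

`(lane % 4) + 2*(i % 2)`[26,0]->2
lane 26->26/4=6, 26 mod 4=2
i=0  r:6+0->6  c:2·2+0->4
col: 2 vs 4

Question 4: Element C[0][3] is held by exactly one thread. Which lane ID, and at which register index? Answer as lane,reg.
r: 0->gid=0,r8=0  c: 3->tid=1,i&1=1
L=0*4+1=1  i=0*2+1=1

1,1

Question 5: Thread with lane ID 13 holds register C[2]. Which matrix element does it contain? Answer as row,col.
L=13→G=13>>2=3, T=13&3=1
[2]→row 3+8=11  col 1·2+0=2

11,2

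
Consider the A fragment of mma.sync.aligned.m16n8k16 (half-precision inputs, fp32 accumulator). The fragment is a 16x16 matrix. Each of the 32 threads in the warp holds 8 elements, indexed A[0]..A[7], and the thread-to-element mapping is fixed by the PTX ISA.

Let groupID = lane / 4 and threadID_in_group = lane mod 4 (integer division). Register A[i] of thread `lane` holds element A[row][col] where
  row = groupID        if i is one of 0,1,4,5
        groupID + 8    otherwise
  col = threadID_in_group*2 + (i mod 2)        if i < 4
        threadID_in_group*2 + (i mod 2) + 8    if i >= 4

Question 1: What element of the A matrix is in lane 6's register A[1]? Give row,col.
1,5

lane 6: g=1 (6/4), t=2 (6%4)
i=1: r=1+0=1, c=2*2+1+0=5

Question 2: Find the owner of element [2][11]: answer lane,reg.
r=2->g=2,rb=0  c=11->cb=1,t=1,b0=1
L=2*4+1=9  i=1*4+0*2+1=5

9,5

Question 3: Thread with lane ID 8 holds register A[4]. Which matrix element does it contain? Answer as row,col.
lane 8⇒8/4=2, 8 mod 4=0
i=4  r:2+0⇒2  c:2·0+0+8⇒8

2,8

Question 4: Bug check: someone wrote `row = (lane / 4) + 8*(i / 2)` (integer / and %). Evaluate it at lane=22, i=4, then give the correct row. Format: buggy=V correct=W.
`(lane / 4) + 8*(i / 2)`[22,4]→21
22: G=5,T=2
[4] (5+0,2*2+0+8) = (5,12)
row: 21 vs 5

buggy=21 correct=5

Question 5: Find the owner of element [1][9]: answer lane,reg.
r=1->g=1,rb=0  c=9->cb=1,t=0,b0=1
L=1*4+0=4  i=1*4+0*2+1=5

4,5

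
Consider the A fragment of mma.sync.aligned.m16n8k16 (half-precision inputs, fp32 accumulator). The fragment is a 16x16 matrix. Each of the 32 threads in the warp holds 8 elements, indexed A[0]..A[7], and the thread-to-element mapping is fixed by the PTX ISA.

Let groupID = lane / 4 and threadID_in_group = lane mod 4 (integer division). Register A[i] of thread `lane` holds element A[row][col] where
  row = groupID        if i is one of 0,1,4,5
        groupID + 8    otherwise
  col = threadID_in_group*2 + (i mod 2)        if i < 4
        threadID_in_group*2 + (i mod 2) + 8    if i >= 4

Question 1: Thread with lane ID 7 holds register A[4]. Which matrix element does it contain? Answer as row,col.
7: g=1,t=3
[4] (1+0,3*2+0+8) = (1,14)

1,14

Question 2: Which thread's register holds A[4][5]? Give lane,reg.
r=4->g=4,rb=0  c=5->cb=0,t=2,b0=1
L=4*4+2=18  i=0*4+0*2+1=1

18,1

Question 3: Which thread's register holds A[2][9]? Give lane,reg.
8,5

r=2->g=2,rb=0  c=9->cb=1,t=0,b0=1
L=2*4+0=8  i=1*4+0*2+1=5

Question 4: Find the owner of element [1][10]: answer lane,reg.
r=1⇒gr=1,Rb=0  c=10⇒Cb=1,th=1,odd=0
L=1*4+1=5  i=1*4+0*2+0=4

5,4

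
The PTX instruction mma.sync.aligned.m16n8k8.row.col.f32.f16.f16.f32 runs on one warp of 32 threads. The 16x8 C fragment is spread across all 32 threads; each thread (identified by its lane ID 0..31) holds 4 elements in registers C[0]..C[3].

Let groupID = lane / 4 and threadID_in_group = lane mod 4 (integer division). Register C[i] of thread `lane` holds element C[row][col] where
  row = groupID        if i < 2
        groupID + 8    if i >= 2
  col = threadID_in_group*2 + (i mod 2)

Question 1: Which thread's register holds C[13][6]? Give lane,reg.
r=13→G=5,rhi=1  c=6→T=3,p=0
L=5*4+3=23  i=1*2+0=2

23,2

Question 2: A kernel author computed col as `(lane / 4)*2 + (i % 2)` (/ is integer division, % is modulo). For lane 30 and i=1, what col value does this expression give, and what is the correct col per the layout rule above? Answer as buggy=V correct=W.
buggy=15 correct=5

`(lane / 4)*2 + (i % 2)`[30,1]->15
L=30->g=30>>2=7, t=30&3=2
[1]->row 7+0=7  col 2·2+1=5
col: 15 vs 5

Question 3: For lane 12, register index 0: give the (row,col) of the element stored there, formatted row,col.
lane 12->12/4=3, 12 mod 4=0
i=0  r:3+0->3  c:2·0+0->0

3,0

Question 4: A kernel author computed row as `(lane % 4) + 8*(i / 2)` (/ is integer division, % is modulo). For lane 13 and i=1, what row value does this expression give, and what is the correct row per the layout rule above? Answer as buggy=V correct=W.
buggy=1 correct=3

`(lane % 4) + 8*(i / 2)`[13,1]=>1
lane 13: grp=3 (13/4), tig=1 (13%4)
i=1: r=3+0=3, c=1*2+1=3
row: 1 vs 3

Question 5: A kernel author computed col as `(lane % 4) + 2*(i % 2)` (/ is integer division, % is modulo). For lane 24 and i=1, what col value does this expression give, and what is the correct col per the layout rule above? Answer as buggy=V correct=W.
buggy=2 correct=1

`(lane % 4) + 2*(i % 2)`[24,1]->2
lane 24: g=6 (24/4), t=0 (24%4)
i=1: r=6+0=6, c=0*2+1=1
col: 2 vs 1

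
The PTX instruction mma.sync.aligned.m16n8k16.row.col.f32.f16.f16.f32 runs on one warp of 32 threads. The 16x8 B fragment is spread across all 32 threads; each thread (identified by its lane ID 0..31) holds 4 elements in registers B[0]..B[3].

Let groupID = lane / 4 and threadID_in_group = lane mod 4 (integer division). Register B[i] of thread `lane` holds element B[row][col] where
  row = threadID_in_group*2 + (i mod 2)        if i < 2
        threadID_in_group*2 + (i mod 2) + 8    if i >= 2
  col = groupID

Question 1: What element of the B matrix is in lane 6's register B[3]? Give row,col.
13,1

lane 6: g=1 (6/4), t=2 (6%4)
i=3: r=2*2+1+8=13, c=g=1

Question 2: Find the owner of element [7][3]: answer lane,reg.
c:3=>grp=3  r:7=>rB=0,tig=3,lo=1
L=3*4+3=15  i=0*2+1=1

15,1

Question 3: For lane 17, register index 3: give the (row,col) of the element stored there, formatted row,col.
11,4

lane 17⇒17/4=4, 17 mod 4=1
i=3  r:2·1+1+8⇒11  c:4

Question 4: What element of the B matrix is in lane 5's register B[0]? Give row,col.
lane 5=>5/4=1, 5 mod 4=1
i=0  r:2·1+0+0=>2  c:1

2,1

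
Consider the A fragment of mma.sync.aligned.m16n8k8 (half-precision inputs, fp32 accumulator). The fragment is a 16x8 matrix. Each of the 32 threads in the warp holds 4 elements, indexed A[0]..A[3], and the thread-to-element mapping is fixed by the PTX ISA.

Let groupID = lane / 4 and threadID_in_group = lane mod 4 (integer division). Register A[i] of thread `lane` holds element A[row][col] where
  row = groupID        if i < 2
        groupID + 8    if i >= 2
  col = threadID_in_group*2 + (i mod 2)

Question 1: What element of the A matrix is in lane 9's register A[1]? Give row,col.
2,3

lane 9: G=2 (9/4), T=1 (9%4)
i=1: r=2+0=2, c=1*2+1=3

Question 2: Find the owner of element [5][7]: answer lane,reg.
23,1

r=5->g=5,rb=0  c=7->t=3,b0=1
L=5*4+3=23  i=0*2+1=1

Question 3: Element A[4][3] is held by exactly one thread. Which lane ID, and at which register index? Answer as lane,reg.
r:4=>grp=4,rB=0  c:3=>tig=1,lo=1
L=4*4+1=17  i=0*2+1=1

17,1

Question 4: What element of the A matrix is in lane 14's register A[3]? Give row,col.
11,5

L=14→G=14>>2=3, T=14&3=2
[3]→row 3+8=11  col 2·2+1=5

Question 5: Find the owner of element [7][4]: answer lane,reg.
30,0

r:7=>grp=7,rB=0  c:4=>tig=2,lo=0
L=7*4+2=30  i=0*2+0=0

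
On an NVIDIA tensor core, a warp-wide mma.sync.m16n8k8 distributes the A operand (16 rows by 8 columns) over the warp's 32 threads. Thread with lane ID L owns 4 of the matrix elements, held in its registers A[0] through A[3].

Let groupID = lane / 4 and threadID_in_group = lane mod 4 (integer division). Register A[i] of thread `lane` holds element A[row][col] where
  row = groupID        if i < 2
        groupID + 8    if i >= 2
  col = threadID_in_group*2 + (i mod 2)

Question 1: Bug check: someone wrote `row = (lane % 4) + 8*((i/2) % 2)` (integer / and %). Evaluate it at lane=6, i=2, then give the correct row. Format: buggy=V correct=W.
`(lane % 4) + 8*((i/2) % 2)`[6,2]⇒10
lane 6: gr=1 (6/4), th=2 (6%4)
i=2: r=1+8=9, c=2*2+0=4
row: 10 vs 9

buggy=10 correct=9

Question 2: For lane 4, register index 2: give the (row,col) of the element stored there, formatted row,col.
lane 4->4/4=1, 4 mod 4=0
i=2  r:1+8->9  c:2·0+0->0

9,0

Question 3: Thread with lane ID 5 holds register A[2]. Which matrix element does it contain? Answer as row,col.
9,2

L=5→G=5>>2=1, T=5&3=1
[2]→row 1+8=9  col 1·2+0=2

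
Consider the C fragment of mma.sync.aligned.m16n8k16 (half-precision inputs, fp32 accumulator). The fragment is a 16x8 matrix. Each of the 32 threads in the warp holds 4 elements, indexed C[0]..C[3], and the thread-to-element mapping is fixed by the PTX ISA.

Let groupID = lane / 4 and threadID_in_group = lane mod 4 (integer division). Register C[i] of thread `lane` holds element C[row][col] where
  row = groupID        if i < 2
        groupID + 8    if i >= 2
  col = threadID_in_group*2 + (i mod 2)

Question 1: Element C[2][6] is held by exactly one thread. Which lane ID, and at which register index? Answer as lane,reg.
r=2→G=2,rhi=0  c=6→T=3,p=0
L=2*4+3=11  i=0*2+0=0

11,0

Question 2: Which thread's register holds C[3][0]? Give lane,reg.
r=3->g=3,rb=0  c=0->t=0,b0=0
L=3*4+0=12  i=0*2+0=0

12,0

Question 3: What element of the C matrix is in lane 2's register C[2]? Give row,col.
2: gid=0,tid=2
[2] (0+8,2*2+0) = (8,4)

8,4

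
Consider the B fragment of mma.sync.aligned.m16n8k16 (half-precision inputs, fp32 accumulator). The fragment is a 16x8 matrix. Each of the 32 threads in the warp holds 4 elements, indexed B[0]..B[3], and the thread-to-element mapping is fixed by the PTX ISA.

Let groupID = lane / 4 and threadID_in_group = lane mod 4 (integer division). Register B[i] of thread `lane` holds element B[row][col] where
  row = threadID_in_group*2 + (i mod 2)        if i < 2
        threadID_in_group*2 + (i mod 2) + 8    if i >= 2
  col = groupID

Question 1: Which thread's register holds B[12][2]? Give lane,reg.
c: 2->gid=2  r: 12->r8=1,tid=2,i&1=0
L=2*4+2=10  i=1*2+0=2

10,2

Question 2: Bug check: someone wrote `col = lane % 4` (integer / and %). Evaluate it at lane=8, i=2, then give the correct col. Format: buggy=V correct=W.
`lane % 4`[8,2]→0
lane 8: G=2 (8/4), T=0 (8%4)
i=2: r=0*2+0+8=8, c=G=2
col: 0 vs 2

buggy=0 correct=2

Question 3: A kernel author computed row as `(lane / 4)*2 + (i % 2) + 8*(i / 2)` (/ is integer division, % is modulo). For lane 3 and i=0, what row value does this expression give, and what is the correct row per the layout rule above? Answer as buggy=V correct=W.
`(lane / 4)*2 + (i % 2) + 8*(i / 2)`[3,0]->0
lane 3->3/4=0, 3 mod 4=3
i=0  r:2·3+0+0->6  c:0
row: 0 vs 6

buggy=0 correct=6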